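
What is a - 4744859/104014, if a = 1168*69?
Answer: 8377951429/104014 ≈ 80546.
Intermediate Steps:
a = 80592
a - 4744859/104014 = 80592 - 4744859/104014 = 8377951429/104014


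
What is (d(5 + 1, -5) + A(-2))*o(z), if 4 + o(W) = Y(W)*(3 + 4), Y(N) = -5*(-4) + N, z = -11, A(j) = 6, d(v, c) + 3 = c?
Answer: -118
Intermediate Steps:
d(v, c) = -3 + c
Y(N) = 20 + N
o(W) = 136 + 7*W (o(W) = -4 + (20 + W)*(3 + 4) = -4 + (20 + W)*7 = -4 + (140 + 7*W) = 136 + 7*W)
(d(5 + 1, -5) + A(-2))*o(z) = ((-3 - 5) + 6)*(136 + 7*(-11)) = (-8 + 6)*(136 - 77) = -2*59 = -118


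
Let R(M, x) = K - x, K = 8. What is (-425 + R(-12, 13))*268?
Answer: -115240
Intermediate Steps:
R(M, x) = 8 - x
(-425 + R(-12, 13))*268 = (-425 + (8 - 1*13))*268 = (-425 + (8 - 13))*268 = (-425 - 5)*268 = -430*268 = -115240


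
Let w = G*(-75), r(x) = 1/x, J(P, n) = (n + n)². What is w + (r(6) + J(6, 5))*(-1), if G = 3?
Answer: -1951/6 ≈ -325.17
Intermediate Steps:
J(P, n) = 4*n² (J(P, n) = (2*n)² = 4*n²)
r(x) = 1/x
w = -225 (w = 3*(-75) = -225)
w + (r(6) + J(6, 5))*(-1) = -225 + (1/6 + 4*5²)*(-1) = -225 + (⅙ + 4*25)*(-1) = -225 + (⅙ + 100)*(-1) = -225 + (601/6)*(-1) = -225 - 601/6 = -1951/6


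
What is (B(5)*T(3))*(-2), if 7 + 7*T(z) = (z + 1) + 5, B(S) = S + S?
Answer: -40/7 ≈ -5.7143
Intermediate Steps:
B(S) = 2*S
T(z) = -⅐ + z/7 (T(z) = -1 + ((z + 1) + 5)/7 = -1 + ((1 + z) + 5)/7 = -1 + (6 + z)/7 = -1 + (6/7 + z/7) = -⅐ + z/7)
(B(5)*T(3))*(-2) = ((2*5)*(-⅐ + (⅐)*3))*(-2) = (10*(-⅐ + 3/7))*(-2) = (10*(2/7))*(-2) = (20/7)*(-2) = -40/7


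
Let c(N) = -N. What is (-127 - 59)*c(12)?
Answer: 2232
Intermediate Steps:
(-127 - 59)*c(12) = (-127 - 59)*(-1*12) = -186*(-12) = 2232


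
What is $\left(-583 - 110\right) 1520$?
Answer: $-1053360$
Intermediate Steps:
$\left(-583 - 110\right) 1520 = \left(-693\right) 1520 = -1053360$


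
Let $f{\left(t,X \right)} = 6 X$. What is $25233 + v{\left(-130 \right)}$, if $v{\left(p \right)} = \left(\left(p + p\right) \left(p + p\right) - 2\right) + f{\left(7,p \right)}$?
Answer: $92051$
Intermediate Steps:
$v{\left(p \right)} = -2 + 4 p^{2} + 6 p$ ($v{\left(p \right)} = \left(\left(p + p\right) \left(p + p\right) - 2\right) + 6 p = \left(2 p 2 p - 2\right) + 6 p = \left(4 p^{2} - 2\right) + 6 p = \left(-2 + 4 p^{2}\right) + 6 p = -2 + 4 p^{2} + 6 p$)
$25233 + v{\left(-130 \right)} = 25233 + \left(-2 + 4 \left(-130\right)^{2} + 6 \left(-130\right)\right) = 25233 - -66818 = 25233 + 66818 = 92051$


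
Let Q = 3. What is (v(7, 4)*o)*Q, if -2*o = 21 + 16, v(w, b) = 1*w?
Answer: -777/2 ≈ -388.50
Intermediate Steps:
v(w, b) = w
o = -37/2 (o = -(21 + 16)/2 = -1/2*37 = -37/2 ≈ -18.500)
(v(7, 4)*o)*Q = (7*(-37/2))*3 = -259/2*3 = -777/2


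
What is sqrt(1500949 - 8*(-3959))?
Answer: sqrt(1532621) ≈ 1238.0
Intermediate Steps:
sqrt(1500949 - 8*(-3959)) = sqrt(1500949 + 31672) = sqrt(1532621)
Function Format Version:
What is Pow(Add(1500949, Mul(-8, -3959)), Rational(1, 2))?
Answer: Pow(1532621, Rational(1, 2)) ≈ 1238.0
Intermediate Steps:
Pow(Add(1500949, Mul(-8, -3959)), Rational(1, 2)) = Pow(Add(1500949, 31672), Rational(1, 2)) = Pow(1532621, Rational(1, 2))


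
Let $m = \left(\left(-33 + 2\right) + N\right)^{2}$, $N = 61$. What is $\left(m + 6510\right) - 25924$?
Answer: $-18514$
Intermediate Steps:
$m = 900$ ($m = \left(\left(-33 + 2\right) + 61\right)^{2} = \left(-31 + 61\right)^{2} = 30^{2} = 900$)
$\left(m + 6510\right) - 25924 = \left(900 + 6510\right) - 25924 = 7410 - 25924 = -18514$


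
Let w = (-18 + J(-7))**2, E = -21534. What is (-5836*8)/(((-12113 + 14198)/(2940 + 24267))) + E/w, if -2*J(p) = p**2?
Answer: -611844439944/1004275 ≈ -6.0924e+5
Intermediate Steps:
J(p) = -p**2/2
w = 7225/4 (w = (-18 - 1/2*(-7)**2)**2 = (-18 - 1/2*49)**2 = (-18 - 49/2)**2 = (-85/2)**2 = 7225/4 ≈ 1806.3)
(-5836*8)/(((-12113 + 14198)/(2940 + 24267))) + E/w = (-5836*8)/(((-12113 + 14198)/(2940 + 24267))) - 21534/7225/4 = -46688/(2085/27207) - 21534*4/7225 = -46688/(2085*(1/27207)) - 86136/7225 = -46688/695/9069 - 86136/7225 = -46688*9069/695 - 86136/7225 = -423413472/695 - 86136/7225 = -611844439944/1004275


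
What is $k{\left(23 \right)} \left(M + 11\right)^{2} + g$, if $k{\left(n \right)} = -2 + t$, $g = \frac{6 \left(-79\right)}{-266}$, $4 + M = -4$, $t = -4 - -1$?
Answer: $- \frac{5748}{133} \approx -43.218$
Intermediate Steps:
$t = -3$ ($t = -4 + 1 = -3$)
$M = -8$ ($M = -4 - 4 = -8$)
$g = \frac{237}{133}$ ($g = \left(-474\right) \left(- \frac{1}{266}\right) = \frac{237}{133} \approx 1.782$)
$k{\left(n \right)} = -5$ ($k{\left(n \right)} = -2 - 3 = -5$)
$k{\left(23 \right)} \left(M + 11\right)^{2} + g = - 5 \left(-8 + 11\right)^{2} + \frac{237}{133} = - 5 \cdot 3^{2} + \frac{237}{133} = \left(-5\right) 9 + \frac{237}{133} = -45 + \frac{237}{133} = - \frac{5748}{133}$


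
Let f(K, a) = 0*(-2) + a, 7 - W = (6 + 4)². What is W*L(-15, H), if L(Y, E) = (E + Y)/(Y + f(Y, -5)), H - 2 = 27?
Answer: 651/10 ≈ 65.100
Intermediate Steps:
H = 29 (H = 2 + 27 = 29)
W = -93 (W = 7 - (6 + 4)² = 7 - 1*10² = 7 - 1*100 = 7 - 100 = -93)
f(K, a) = a (f(K, a) = 0 + a = a)
L(Y, E) = (E + Y)/(-5 + Y) (L(Y, E) = (E + Y)/(Y - 5) = (E + Y)/(-5 + Y))
W*L(-15, H) = -93*(29 - 15)/(-5 - 15) = -93*14/(-20) = -(-93)*14/20 = -93*(-7/10) = 651/10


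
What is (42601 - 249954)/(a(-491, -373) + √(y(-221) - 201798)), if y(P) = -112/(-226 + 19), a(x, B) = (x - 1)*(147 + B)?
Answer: -2386295459316/1279659785461 + 622059*I*√960757702/2559319570922 ≈ -1.8648 + 0.0075338*I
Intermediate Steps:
a(x, B) = (-1 + x)*(147 + B)
y(P) = 112/207 (y(P) = -112/(-207) = -112*(-1/207) = 112/207)
(42601 - 249954)/(a(-491, -373) + √(y(-221) - 201798)) = (42601 - 249954)/((-147 - 1*(-373) + 147*(-491) - 373*(-491)) + √(112/207 - 201798)) = -207353/((-147 + 373 - 72177 + 183143) + √(-41772074/207)) = -207353/(111192 + I*√960757702/69)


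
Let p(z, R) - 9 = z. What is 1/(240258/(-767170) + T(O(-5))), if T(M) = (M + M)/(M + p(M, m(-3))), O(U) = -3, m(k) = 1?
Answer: -383585/887299 ≈ -0.43231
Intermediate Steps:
p(z, R) = 9 + z
T(M) = 2*M/(9 + 2*M) (T(M) = (M + M)/(M + (9 + M)) = (2*M)/(9 + 2*M) = 2*M/(9 + 2*M))
1/(240258/(-767170) + T(O(-5))) = 1/(240258/(-767170) + 2*(-3)/(9 + 2*(-3))) = 1/(240258*(-1/767170) + 2*(-3)/(9 - 6)) = 1/(-120129/383585 + 2*(-3)/3) = 1/(-120129/383585 + 2*(-3)*(1/3)) = 1/(-120129/383585 - 2) = 1/(-887299/383585) = -383585/887299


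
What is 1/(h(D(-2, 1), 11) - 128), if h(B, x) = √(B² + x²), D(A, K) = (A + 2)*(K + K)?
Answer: -1/117 ≈ -0.0085470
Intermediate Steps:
D(A, K) = 2*K*(2 + A) (D(A, K) = (2 + A)*(2*K) = 2*K*(2 + A))
1/(h(D(-2, 1), 11) - 128) = 1/(√((2*1*(2 - 2))² + 11²) - 128) = 1/(√((2*1*0)² + 121) - 128) = 1/(√(0² + 121) - 128) = 1/(√(0 + 121) - 128) = 1/(√121 - 128) = 1/(11 - 128) = 1/(-117) = -1/117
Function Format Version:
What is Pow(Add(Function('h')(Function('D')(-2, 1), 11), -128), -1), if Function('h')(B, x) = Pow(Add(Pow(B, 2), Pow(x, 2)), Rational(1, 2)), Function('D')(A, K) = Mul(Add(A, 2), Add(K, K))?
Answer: Rational(-1, 117) ≈ -0.0085470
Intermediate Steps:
Function('D')(A, K) = Mul(2, K, Add(2, A)) (Function('D')(A, K) = Mul(Add(2, A), Mul(2, K)) = Mul(2, K, Add(2, A)))
Pow(Add(Function('h')(Function('D')(-2, 1), 11), -128), -1) = Pow(Add(Pow(Add(Pow(Mul(2, 1, Add(2, -2)), 2), Pow(11, 2)), Rational(1, 2)), -128), -1) = Pow(Add(Pow(Add(Pow(Mul(2, 1, 0), 2), 121), Rational(1, 2)), -128), -1) = Pow(Add(Pow(Add(Pow(0, 2), 121), Rational(1, 2)), -128), -1) = Pow(Add(Pow(Add(0, 121), Rational(1, 2)), -128), -1) = Pow(Add(Pow(121, Rational(1, 2)), -128), -1) = Pow(Add(11, -128), -1) = Pow(-117, -1) = Rational(-1, 117)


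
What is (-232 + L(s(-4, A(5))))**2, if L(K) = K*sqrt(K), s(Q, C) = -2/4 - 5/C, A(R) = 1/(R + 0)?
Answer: 297941/8 + 5916*I*sqrt(102) ≈ 37243.0 + 59749.0*I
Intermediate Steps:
A(R) = 1/R
s(Q, C) = -1/2 - 5/C (s(Q, C) = -2*1/4 - 5/C = -1/2 - 5/C)
L(K) = K**(3/2)
(-232 + L(s(-4, A(5))))**2 = (-232 + ((-10 - 1/5)/(2*(1/5)))**(3/2))**2 = (-232 + ((-10 - 1*1/5)/(2*(1/5)))**(3/2))**2 = (-232 + ((1/2)*5*(-10 - 1/5))**(3/2))**2 = (-232 + ((1/2)*5*(-51/5))**(3/2))**2 = (-232 + (-51/2)**(3/2))**2 = (-232 - 51*I*sqrt(102)/4)**2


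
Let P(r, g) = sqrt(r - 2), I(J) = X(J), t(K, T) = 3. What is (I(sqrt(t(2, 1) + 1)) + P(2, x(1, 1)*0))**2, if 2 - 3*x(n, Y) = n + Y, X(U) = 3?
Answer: 9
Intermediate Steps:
x(n, Y) = 2/3 - Y/3 - n/3 (x(n, Y) = 2/3 - (n + Y)/3 = 2/3 - (Y + n)/3 = 2/3 + (-Y/3 - n/3) = 2/3 - Y/3 - n/3)
I(J) = 3
P(r, g) = sqrt(-2 + r)
(I(sqrt(t(2, 1) + 1)) + P(2, x(1, 1)*0))**2 = (3 + sqrt(-2 + 2))**2 = (3 + sqrt(0))**2 = (3 + 0)**2 = 3**2 = 9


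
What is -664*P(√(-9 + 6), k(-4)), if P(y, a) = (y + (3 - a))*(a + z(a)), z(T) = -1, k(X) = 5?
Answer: 5312 - 2656*I*√3 ≈ 5312.0 - 4600.3*I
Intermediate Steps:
P(y, a) = (-1 + a)*(3 + y - a) (P(y, a) = (y + (3 - a))*(a - 1) = (3 + y - a)*(-1 + a) = (-1 + a)*(3 + y - a))
-664*P(√(-9 + 6), k(-4)) = -664*(-3 - √(-9 + 6) - 1*5² + 4*5 + 5*√(-9 + 6)) = -664*(-3 - √(-3) - 1*25 + 20 + 5*√(-3)) = -664*(-3 - I*√3 - 25 + 20 + 5*(I*√3)) = -664*(-3 - I*√3 - 25 + 20 + 5*I*√3) = -664*(-8 + 4*I*√3) = 5312 - 2656*I*√3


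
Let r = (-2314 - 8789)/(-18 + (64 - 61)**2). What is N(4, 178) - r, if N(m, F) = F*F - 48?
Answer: 91207/3 ≈ 30402.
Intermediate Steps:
N(m, F) = -48 + F**2 (N(m, F) = F**2 - 48 = -48 + F**2)
r = 3701/3 (r = -11103/(-18 + 3**2) = -11103/(-18 + 9) = -11103/(-9) = -11103*(-1/9) = 3701/3 ≈ 1233.7)
N(4, 178) - r = (-48 + 178**2) - 1*3701/3 = (-48 + 31684) - 3701/3 = 31636 - 3701/3 = 91207/3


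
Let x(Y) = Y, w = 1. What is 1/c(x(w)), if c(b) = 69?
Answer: 1/69 ≈ 0.014493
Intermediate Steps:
1/c(x(w)) = 1/69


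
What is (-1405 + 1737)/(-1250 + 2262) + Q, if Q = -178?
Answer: -44951/253 ≈ -177.67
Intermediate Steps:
(-1405 + 1737)/(-1250 + 2262) + Q = (-1405 + 1737)/(-1250 + 2262) - 178 = 332/1012 - 178 = 332*(1/1012) - 178 = 83/253 - 178 = -44951/253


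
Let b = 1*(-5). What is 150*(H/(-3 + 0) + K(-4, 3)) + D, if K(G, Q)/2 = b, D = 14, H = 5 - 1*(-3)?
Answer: -1886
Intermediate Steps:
H = 8 (H = 5 + 3 = 8)
b = -5
K(G, Q) = -10 (K(G, Q) = 2*(-5) = -10)
150*(H/(-3 + 0) + K(-4, 3)) + D = 150*(8/(-3 + 0) - 10) + 14 = 150*(8/(-3) - 10) + 14 = 150*(-⅓*8 - 10) + 14 = 150*(-8/3 - 10) + 14 = 150*(-38/3) + 14 = -1900 + 14 = -1886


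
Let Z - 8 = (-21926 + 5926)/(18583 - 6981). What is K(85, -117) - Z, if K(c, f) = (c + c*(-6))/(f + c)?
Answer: 1236369/185632 ≈ 6.6603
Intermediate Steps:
K(c, f) = -5*c/(c + f) (K(c, f) = (c - 6*c)/(c + f) = (-5*c)/(c + f) = -5*c/(c + f))
Z = 38408/5801 (Z = 8 + (-21926 + 5926)/(18583 - 6981) = 8 - 16000/11602 = 8 - 16000*1/11602 = 8 - 8000/5801 = 38408/5801 ≈ 6.6209)
K(85, -117) - Z = -5*85/(85 - 117) - 1*38408/5801 = -5*85/(-32) - 38408/5801 = -5*85*(-1/32) - 38408/5801 = 425/32 - 38408/5801 = 1236369/185632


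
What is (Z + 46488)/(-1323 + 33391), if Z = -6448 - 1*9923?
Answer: 30117/32068 ≈ 0.93916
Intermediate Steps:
Z = -16371 (Z = -6448 - 9923 = -16371)
(Z + 46488)/(-1323 + 33391) = (-16371 + 46488)/(-1323 + 33391) = 30117/32068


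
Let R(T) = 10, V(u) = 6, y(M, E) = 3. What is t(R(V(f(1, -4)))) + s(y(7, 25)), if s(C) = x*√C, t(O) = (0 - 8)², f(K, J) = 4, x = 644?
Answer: 64 + 644*√3 ≈ 1179.4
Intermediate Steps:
t(O) = 64 (t(O) = (-8)² = 64)
s(C) = 644*√C
t(R(V(f(1, -4)))) + s(y(7, 25)) = 64 + 644*√3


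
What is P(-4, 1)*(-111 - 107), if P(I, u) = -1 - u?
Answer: 436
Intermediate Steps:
P(-4, 1)*(-111 - 107) = (-1 - 1*1)*(-111 - 107) = (-1 - 1)*(-218) = -2*(-218) = 436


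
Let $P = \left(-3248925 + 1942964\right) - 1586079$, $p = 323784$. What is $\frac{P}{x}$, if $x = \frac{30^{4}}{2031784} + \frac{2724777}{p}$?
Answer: $- \frac{26424374695321920}{80533657669} \approx -3.2812 \cdot 10^{5}$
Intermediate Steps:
$x = \frac{80533657669}{9136932648}$ ($x = \frac{30^{4}}{2031784} + \frac{2724777}{323784} = 810000 \cdot \frac{1}{2031784} + 2724777 \cdot \frac{1}{323784} = \frac{101250}{253973} + \frac{302753}{35976} = \frac{80533657669}{9136932648} \approx 8.8141$)
$P = -2892040$ ($P = -1305961 - 1586079 = -2892040$)
$\frac{P}{x} = - \frac{2892040}{\frac{80533657669}{9136932648}} = \left(-2892040\right) \frac{9136932648}{80533657669} = - \frac{26424374695321920}{80533657669}$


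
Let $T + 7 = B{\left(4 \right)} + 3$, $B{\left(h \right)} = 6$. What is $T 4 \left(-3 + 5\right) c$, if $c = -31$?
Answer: $-496$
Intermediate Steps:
$T = 2$ ($T = -7 + \left(6 + 3\right) = -7 + 9 = 2$)
$T 4 \left(-3 + 5\right) c = 2 \cdot 4 \left(-3 + 5\right) \left(-31\right) = 2 \cdot 4 \cdot 2 \left(-31\right) = 2 \cdot 8 \left(-31\right) = 16 \left(-31\right) = -496$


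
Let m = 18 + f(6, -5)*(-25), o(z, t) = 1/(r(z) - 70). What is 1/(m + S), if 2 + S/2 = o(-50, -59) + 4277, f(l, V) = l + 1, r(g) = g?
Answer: 60/503579 ≈ 0.00011915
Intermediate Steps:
f(l, V) = 1 + l
o(z, t) = 1/(-70 + z) (o(z, t) = 1/(z - 70) = 1/(-70 + z))
S = 512999/60 (S = -4 + 2*(1/(-70 - 50) + 4277) = -4 + 2*(1/(-120) + 4277) = -4 + 2*(-1/120 + 4277) = -4 + 2*(513239/120) = -4 + 513239/60 = 512999/60 ≈ 8550.0)
m = -157 (m = 18 + (1 + 6)*(-25) = 18 + 7*(-25) = 18 - 175 = -157)
1/(m + S) = 1/(-157 + 512999/60) = 1/(503579/60) = 60/503579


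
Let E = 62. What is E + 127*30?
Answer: 3872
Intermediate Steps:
E + 127*30 = 62 + 127*30 = 62 + 3810 = 3872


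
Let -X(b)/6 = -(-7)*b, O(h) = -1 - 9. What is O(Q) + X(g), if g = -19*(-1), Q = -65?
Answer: -808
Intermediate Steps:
O(h) = -10
g = 19
X(b) = -42*b (X(b) = -(-42)*(-b) = -42*b)
O(Q) + X(g) = -10 - 42*19 = -10 - 798 = -808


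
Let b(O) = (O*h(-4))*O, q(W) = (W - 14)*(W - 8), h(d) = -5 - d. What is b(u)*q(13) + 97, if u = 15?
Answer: 1222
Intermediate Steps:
q(W) = (-14 + W)*(-8 + W)
b(O) = -O**2 (b(O) = (O*(-5 - 1*(-4)))*O = (O*(-5 + 4))*O = (O*(-1))*O = (-O)*O = -O**2)
b(u)*q(13) + 97 = (-1*15**2)*(112 + 13**2 - 22*13) + 97 = (-1*225)*(112 + 169 - 286) + 97 = -225*(-5) + 97 = 1125 + 97 = 1222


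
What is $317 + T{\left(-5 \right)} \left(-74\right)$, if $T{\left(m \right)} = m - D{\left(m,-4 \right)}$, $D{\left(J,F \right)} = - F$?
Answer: $983$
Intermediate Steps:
$T{\left(m \right)} = -4 + m$ ($T{\left(m \right)} = m - \left(-1\right) \left(-4\right) = m - 4 = -4 + m$)
$317 + T{\left(-5 \right)} \left(-74\right) = 317 + \left(-4 - 5\right) \left(-74\right) = 317 - -666 = 317 + 666 = 983$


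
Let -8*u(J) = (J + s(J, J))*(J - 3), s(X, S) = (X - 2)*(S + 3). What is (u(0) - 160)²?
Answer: 421201/16 ≈ 26325.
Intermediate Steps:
s(X, S) = (-2 + X)*(3 + S)
u(J) = -(-3 + J)*(-6 + J² + 2*J)/8 (u(J) = -(J + (-6 - 2*J + 3*J + J*J))*(J - 3)/8 = -(J + (-6 - 2*J + 3*J + J²))*(-3 + J)/8 = -(J + (-6 + J + J²))*(-3 + J)/8 = -(-6 + J² + 2*J)*(-3 + J)/8 = -(-3 + J)*(-6 + J² + 2*J)/8)
(u(0) - 160)² = ((-9/4 - ⅛*0³ + (⅛)*0² + (3/2)*0) - 160)² = ((-9/4 - ⅛*0 + (⅛)*0 + 0) - 160)² = ((-9/4 + 0 + 0 + 0) - 160)² = (-9/4 - 160)² = (-649/4)² = 421201/16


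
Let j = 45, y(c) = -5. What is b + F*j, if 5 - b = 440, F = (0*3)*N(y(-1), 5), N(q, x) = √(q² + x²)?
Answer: -435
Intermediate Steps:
F = 0 (F = (0*3)*√((-5)² + 5²) = 0*√(25 + 25) = 0*√50 = 0*(5*√2) = 0)
b = -435 (b = 5 - 1*440 = 5 - 440 = -435)
b + F*j = -435 + 0*45 = -435 + 0 = -435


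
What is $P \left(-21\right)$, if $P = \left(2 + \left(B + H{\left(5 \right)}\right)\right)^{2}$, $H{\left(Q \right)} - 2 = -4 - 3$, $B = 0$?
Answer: $-189$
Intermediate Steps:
$H{\left(Q \right)} = -5$ ($H{\left(Q \right)} = 2 - 7 = -5$)
$P = 9$ ($P = \left(2 + \left(0 - 5\right)\right)^{2} = \left(2 - 5\right)^{2} = \left(-3\right)^{2} = 9$)
$P \left(-21\right) = 9 \left(-21\right) = -189$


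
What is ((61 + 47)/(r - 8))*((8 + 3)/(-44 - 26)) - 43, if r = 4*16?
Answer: -42437/980 ≈ -43.303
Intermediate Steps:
r = 64
((61 + 47)/(r - 8))*((8 + 3)/(-44 - 26)) - 43 = ((61 + 47)/(64 - 8))*((8 + 3)/(-44 - 26)) - 43 = (108/56)*(11/(-70)) - 43 = (108*(1/56))*(11*(-1/70)) - 43 = (27/14)*(-11/70) - 43 = -297/980 - 43 = -42437/980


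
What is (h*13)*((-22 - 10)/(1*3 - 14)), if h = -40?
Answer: -16640/11 ≈ -1512.7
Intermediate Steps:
(h*13)*((-22 - 10)/(1*3 - 14)) = (-40*13)*((-22 - 10)/(1*3 - 14)) = -(-16640)/(3 - 14) = -(-16640)/(-11) = -(-16640)*(-1)/11 = -520*32/11 = -16640/11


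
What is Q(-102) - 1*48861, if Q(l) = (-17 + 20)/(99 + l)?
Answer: -48862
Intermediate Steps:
Q(l) = 3/(99 + l)
Q(-102) - 1*48861 = 3/(99 - 102) - 1*48861 = 3/(-3) - 48861 = 3*(-⅓) - 48861 = -1 - 48861 = -48862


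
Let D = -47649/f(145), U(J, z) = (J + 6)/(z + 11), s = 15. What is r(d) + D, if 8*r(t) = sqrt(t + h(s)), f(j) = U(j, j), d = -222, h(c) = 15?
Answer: -7433244/151 + 3*I*sqrt(23)/8 ≈ -49227.0 + 1.7984*I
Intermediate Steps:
U(J, z) = (6 + J)/(11 + z)
f(j) = (6 + j)/(11 + j)
r(t) = sqrt(15 + t)/8 (r(t) = sqrt(t + 15)/8 = sqrt(15 + t)/8)
D = -7433244/151 (D = -47649*(11 + 145)/(6 + 145) = -47649/(151/156) = -47649/((1/156)*151) = -47649/151/156 = -47649*156/151 = -7433244/151 ≈ -49227.)
r(d) + D = sqrt(15 - 222)/8 - 7433244/151 = sqrt(-207)/8 - 7433244/151 = (3*I*sqrt(23))/8 - 7433244/151 = 3*I*sqrt(23)/8 - 7433244/151 = -7433244/151 + 3*I*sqrt(23)/8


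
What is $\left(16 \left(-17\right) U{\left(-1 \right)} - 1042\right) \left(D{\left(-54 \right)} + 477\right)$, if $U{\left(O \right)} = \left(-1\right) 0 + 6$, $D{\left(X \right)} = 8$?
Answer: $-1296890$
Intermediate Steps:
$U{\left(O \right)} = 6$ ($U{\left(O \right)} = 0 + 6 = 6$)
$\left(16 \left(-17\right) U{\left(-1 \right)} - 1042\right) \left(D{\left(-54 \right)} + 477\right) = \left(16 \left(-17\right) 6 - 1042\right) \left(8 + 477\right) = \left(\left(-272\right) 6 - 1042\right) 485 = \left(-1632 - 1042\right) 485 = \left(-2674\right) 485 = -1296890$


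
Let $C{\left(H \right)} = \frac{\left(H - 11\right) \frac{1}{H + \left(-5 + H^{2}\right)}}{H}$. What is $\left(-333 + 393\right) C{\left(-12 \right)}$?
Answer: $\frac{115}{127} \approx 0.90551$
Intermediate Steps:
$C{\left(H \right)} = \frac{-11 + H}{H \left(-5 + H + H^{2}\right)}$ ($C{\left(H \right)} = \frac{\left(-11 + H\right) \frac{1}{-5 + H + H^{2}}}{H} = \frac{\frac{1}{-5 + H + H^{2}} \left(-11 + H\right)}{H} = \frac{-11 + H}{H \left(-5 + H + H^{2}\right)}$)
$\left(-333 + 393\right) C{\left(-12 \right)} = \left(-333 + 393\right) \frac{-11 - 12}{\left(-12\right) \left(-5 - 12 + \left(-12\right)^{2}\right)} = 60 \left(\left(- \frac{1}{12}\right) \frac{1}{-5 - 12 + 144} \left(-23\right)\right) = 60 \left(\left(- \frac{1}{12}\right) \frac{1}{127} \left(-23\right)\right) = 60 \cdot \frac{23}{1524} = \frac{115}{127}$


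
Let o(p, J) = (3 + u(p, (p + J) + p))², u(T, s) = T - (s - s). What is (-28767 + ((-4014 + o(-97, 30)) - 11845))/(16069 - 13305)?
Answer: -17895/1382 ≈ -12.949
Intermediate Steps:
u(T, s) = T (u(T, s) = T - 1*0 = T + 0 = T)
o(p, J) = (3 + p)²
(-28767 + ((-4014 + o(-97, 30)) - 11845))/(16069 - 13305) = (-28767 + ((-4014 + (3 - 97)²) - 11845))/(16069 - 13305) = (-28767 + ((-4014 + (-94)²) - 11845))/2764 = (-28767 + ((-4014 + 8836) - 11845))*(1/2764) = (-28767 + (4822 - 11845))*(1/2764) = (-28767 - 7023)*(1/2764) = -35790*1/2764 = -17895/1382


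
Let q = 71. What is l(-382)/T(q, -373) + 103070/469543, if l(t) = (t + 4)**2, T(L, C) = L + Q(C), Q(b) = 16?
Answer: 22366383034/13616747 ≈ 1642.6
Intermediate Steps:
T(L, C) = 16 + L (T(L, C) = L + 16 = 16 + L)
l(t) = (4 + t)**2
l(-382)/T(q, -373) + 103070/469543 = (4 - 382)**2/(16 + 71) + 103070/469543 = (-378)**2/87 + 103070*(1/469543) = 142884*(1/87) + 103070/469543 = 47628/29 + 103070/469543 = 22366383034/13616747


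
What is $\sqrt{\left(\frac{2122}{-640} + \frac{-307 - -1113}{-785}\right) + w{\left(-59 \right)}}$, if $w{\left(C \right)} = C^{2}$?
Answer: $\frac{\sqrt{137113814015}}{6280} \approx 58.963$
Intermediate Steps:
$\sqrt{\left(\frac{2122}{-640} + \frac{-307 - -1113}{-785}\right) + w{\left(-59 \right)}} = \sqrt{\left(\frac{2122}{-640} + \frac{-307 - -1113}{-785}\right) + \left(-59\right)^{2}} = \sqrt{\left(2122 \left(- \frac{1}{640}\right) + \left(-307 + 1113\right) \left(- \frac{1}{785}\right)\right) + 3481} = \sqrt{\left(- \frac{1061}{320} + 806 \left(- \frac{1}{785}\right)\right) + 3481} = \sqrt{\left(- \frac{1061}{320} - \frac{806}{785}\right) + 3481} = \sqrt{- \frac{218161}{50240} + 3481} = \sqrt{\frac{174667279}{50240}} = \frac{\sqrt{137113814015}}{6280}$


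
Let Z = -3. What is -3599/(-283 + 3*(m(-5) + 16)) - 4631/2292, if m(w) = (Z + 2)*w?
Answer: 903761/63030 ≈ 14.339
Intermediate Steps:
m(w) = -w (m(w) = (-3 + 2)*w = -w)
-3599/(-283 + 3*(m(-5) + 16)) - 4631/2292 = -3599/(-283 + 3*(-1*(-5) + 16)) - 4631/2292 = -3599/(-283 + 3*(5 + 16)) - 4631*1/2292 = -3599/(-283 + 3*21) - 4631/2292 = -3599/(-283 + 63) - 4631/2292 = -3599/(-220) - 4631/2292 = -3599*(-1/220) - 4631/2292 = 3599/220 - 4631/2292 = 903761/63030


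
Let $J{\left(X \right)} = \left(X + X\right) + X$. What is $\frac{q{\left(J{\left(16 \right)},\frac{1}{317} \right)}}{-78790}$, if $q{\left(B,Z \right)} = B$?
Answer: $- \frac{24}{39395} \approx -0.00060921$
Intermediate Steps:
$J{\left(X \right)} = 3 X$ ($J{\left(X \right)} = 2 X + X = 3 X$)
$\frac{q{\left(J{\left(16 \right)},\frac{1}{317} \right)}}{-78790} = \frac{3 \cdot 16}{-78790} = 48 \left(- \frac{1}{78790}\right) = - \frac{24}{39395}$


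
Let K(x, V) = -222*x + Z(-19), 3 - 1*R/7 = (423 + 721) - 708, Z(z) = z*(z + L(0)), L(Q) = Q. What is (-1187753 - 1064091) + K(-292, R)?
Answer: -2186659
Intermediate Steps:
Z(z) = z² (Z(z) = z*(z + 0) = z*z = z²)
R = -3031 (R = 21 - 7*((423 + 721) - 708) = 21 - 7*(1144 - 708) = 21 - 7*436 = 21 - 3052 = -3031)
K(x, V) = 361 - 222*x (K(x, V) = -222*x + (-19)² = -222*x + 361 = 361 - 222*x)
(-1187753 - 1064091) + K(-292, R) = (-1187753 - 1064091) + (361 - 222*(-292)) = -2251844 + (361 + 64824) = -2251844 + 65185 = -2186659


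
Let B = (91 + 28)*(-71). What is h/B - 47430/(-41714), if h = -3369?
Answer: 270635268/176220793 ≈ 1.5358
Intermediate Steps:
B = -8449 (B = 119*(-71) = -8449)
h/B - 47430/(-41714) = -3369/(-8449) - 47430/(-41714) = -3369*(-1/8449) - 47430*(-1/41714) = 3369/8449 + 23715/20857 = 270635268/176220793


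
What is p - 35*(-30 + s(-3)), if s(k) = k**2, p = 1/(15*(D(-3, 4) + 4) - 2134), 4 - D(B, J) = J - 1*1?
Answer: 1513364/2059 ≈ 735.00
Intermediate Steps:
D(B, J) = 5 - J (D(B, J) = 4 - (J - 1*1) = 4 - (J - 1) = 4 - (-1 + J) = 4 + (1 - J) = 5 - J)
p = -1/2059 (p = 1/(15*((5 - 1*4) + 4) - 2134) = 1/(15*((5 - 4) + 4) - 2134) = 1/(15*(1 + 4) - 2134) = 1/(15*5 - 2134) = 1/(75 - 2134) = 1/(-2059) = -1/2059 ≈ -0.00048567)
p - 35*(-30 + s(-3)) = -1/2059 - 35*(-30 + (-3)**2) = -1/2059 - 35*(-30 + 9) = -1/2059 - 35*(-21) = -1/2059 + 735 = 1513364/2059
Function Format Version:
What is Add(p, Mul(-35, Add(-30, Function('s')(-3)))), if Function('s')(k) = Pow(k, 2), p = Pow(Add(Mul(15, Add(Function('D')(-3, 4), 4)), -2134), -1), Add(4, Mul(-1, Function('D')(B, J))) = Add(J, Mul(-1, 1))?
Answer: Rational(1513364, 2059) ≈ 735.00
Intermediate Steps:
Function('D')(B, J) = Add(5, Mul(-1, J)) (Function('D')(B, J) = Add(4, Mul(-1, Add(J, Mul(-1, 1)))) = Add(4, Mul(-1, Add(J, -1))) = Add(4, Mul(-1, Add(-1, J))) = Add(4, Add(1, Mul(-1, J))) = Add(5, Mul(-1, J)))
p = Rational(-1, 2059) (p = Pow(Add(Mul(15, Add(Add(5, Mul(-1, 4)), 4)), -2134), -1) = Pow(Add(Mul(15, Add(Add(5, -4), 4)), -2134), -1) = Pow(Add(Mul(15, Add(1, 4)), -2134), -1) = Pow(Add(Mul(15, 5), -2134), -1) = Pow(Add(75, -2134), -1) = Pow(-2059, -1) = Rational(-1, 2059) ≈ -0.00048567)
Add(p, Mul(-35, Add(-30, Function('s')(-3)))) = Add(Rational(-1, 2059), Mul(-35, Add(-30, Pow(-3, 2)))) = Add(Rational(-1, 2059), Mul(-35, Add(-30, 9))) = Add(Rational(-1, 2059), Mul(-35, -21)) = Add(Rational(-1, 2059), 735) = Rational(1513364, 2059)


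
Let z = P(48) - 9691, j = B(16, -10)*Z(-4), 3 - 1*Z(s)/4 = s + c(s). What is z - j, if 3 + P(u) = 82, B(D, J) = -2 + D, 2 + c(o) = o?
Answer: -10340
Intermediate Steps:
c(o) = -2 + o
P(u) = 79 (P(u) = -3 + 82 = 79)
Z(s) = 20 - 8*s (Z(s) = 12 - 4*(s + (-2 + s)) = 12 - 4*(-2 + 2*s) = 12 + (8 - 8*s) = 20 - 8*s)
j = 728 (j = (-2 + 16)*(20 - 8*(-4)) = 14*(20 + 32) = 14*52 = 728)
z = -9612 (z = 79 - 9691 = -9612)
z - j = -9612 - 1*728 = -9612 - 728 = -10340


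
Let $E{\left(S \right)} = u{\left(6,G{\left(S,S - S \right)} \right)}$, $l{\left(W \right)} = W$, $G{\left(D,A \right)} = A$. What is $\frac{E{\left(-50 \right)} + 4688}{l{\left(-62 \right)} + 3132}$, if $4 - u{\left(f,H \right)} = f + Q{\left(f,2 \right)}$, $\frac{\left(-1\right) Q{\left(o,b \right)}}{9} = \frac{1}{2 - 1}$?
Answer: $\frac{939}{614} \approx 1.5293$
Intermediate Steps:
$Q{\left(o,b \right)} = -9$ ($Q{\left(o,b \right)} = - \frac{9}{2 - 1} = - \frac{9}{1} = \left(-9\right) 1 = -9$)
$u{\left(f,H \right)} = 13 - f$ ($u{\left(f,H \right)} = 4 - \left(f - 9\right) = 4 - \left(-9 + f\right) = 13 - f$)
$E{\left(S \right)} = 7$ ($E{\left(S \right)} = 13 - 6 = 7$)
$\frac{E{\left(-50 \right)} + 4688}{l{\left(-62 \right)} + 3132} = \frac{7 + 4688}{-62 + 3132} = \frac{4695}{3070} = 4695 \cdot \frac{1}{3070} = \frac{939}{614}$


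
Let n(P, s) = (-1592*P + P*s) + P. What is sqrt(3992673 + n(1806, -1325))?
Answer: 17*I*sqrt(4407) ≈ 1128.5*I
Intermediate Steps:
n(P, s) = -1591*P + P*s
sqrt(3992673 + n(1806, -1325)) = sqrt(3992673 + 1806*(-1591 - 1325)) = sqrt(3992673 + 1806*(-2916)) = sqrt(3992673 - 5266296) = sqrt(-1273623) = 17*I*sqrt(4407)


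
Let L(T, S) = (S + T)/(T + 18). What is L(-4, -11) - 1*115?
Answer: -1625/14 ≈ -116.07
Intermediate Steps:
L(T, S) = (S + T)/(18 + T)
L(-4, -11) - 1*115 = (-11 - 4)/(18 - 4) - 1*115 = -15/14 - 115 = -1625/14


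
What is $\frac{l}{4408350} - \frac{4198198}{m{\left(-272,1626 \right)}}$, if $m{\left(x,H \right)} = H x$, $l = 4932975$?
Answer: $\frac{68962809575}{6498965904} \approx 10.611$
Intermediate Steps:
$\frac{l}{4408350} - \frac{4198198}{m{\left(-272,1626 \right)}} = \frac{4932975}{4408350} - \frac{4198198}{1626 \left(-272\right)} = 4932975 \cdot \frac{1}{4408350} - \frac{4198198}{-442272} = \frac{65773}{58778} - - \frac{2099099}{221136} = \frac{65773}{58778} + \frac{2099099}{221136} = \frac{68962809575}{6498965904}$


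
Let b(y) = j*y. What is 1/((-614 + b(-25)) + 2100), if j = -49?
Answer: 1/2711 ≈ 0.00036887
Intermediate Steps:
b(y) = -49*y
1/((-614 + b(-25)) + 2100) = 1/((-614 - 49*(-25)) + 2100) = 1/((-614 + 1225) + 2100) = 1/(611 + 2100) = 1/2711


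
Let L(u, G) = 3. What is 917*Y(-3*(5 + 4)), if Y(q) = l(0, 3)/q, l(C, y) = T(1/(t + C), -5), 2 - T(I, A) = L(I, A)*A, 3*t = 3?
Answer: -15589/27 ≈ -577.37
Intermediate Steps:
t = 1 (t = (1/3)*3 = 1)
T(I, A) = 2 - 3*A
l(C, y) = 17 (l(C, y) = 2 - 3*(-5) = 2 + 15 = 17)
Y(q) = 17/q
917*Y(-3*(5 + 4)) = 917*(17/((-3*(5 + 4)))) = 917*(17/((-3*9))) = 917*(17/(-27)) = 917*(17*(-1/27)) = 917*(-17/27) = -15589/27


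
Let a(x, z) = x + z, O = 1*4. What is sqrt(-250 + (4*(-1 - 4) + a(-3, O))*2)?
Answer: 12*I*sqrt(2) ≈ 16.971*I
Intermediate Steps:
O = 4
sqrt(-250 + (4*(-1 - 4) + a(-3, O))*2) = sqrt(-250 + (4*(-1 - 4) + (-3 + 4))*2) = sqrt(-250 + (4*(-5) + 1)*2) = sqrt(-250 + (-20 + 1)*2) = sqrt(-250 - 19*2) = sqrt(-250 - 38) = sqrt(-288) = 12*I*sqrt(2)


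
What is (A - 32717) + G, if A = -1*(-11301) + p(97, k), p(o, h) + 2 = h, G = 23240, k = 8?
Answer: 1830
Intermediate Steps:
p(o, h) = -2 + h
A = 11307 (A = -1*(-11301) + (-2 + 8) = 11301 + 6 = 11307)
(A - 32717) + G = (11307 - 32717) + 23240 = -21410 + 23240 = 1830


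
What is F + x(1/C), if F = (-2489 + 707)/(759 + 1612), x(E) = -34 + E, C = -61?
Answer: -5028527/144631 ≈ -34.768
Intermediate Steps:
F = -1782/2371 ≈ -0.75158
F + x(1/C) = -1782/2371 + (-34 + 1/(-61)) = -1782/2371 + (-34 - 1/61) = -1782/2371 - 2075/61 = -5028527/144631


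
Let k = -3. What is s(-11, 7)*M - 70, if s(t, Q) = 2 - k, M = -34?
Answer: -240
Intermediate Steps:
s(t, Q) = 5 (s(t, Q) = 2 - 1*(-3) = 2 + 3 = 5)
s(-11, 7)*M - 70 = 5*(-34) - 70 = -170 - 70 = -240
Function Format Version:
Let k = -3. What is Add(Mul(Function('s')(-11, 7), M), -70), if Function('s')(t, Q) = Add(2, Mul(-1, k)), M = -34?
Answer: -240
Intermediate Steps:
Function('s')(t, Q) = 5 (Function('s')(t, Q) = Add(2, Mul(-1, -3)) = Add(2, 3) = 5)
Add(Mul(Function('s')(-11, 7), M), -70) = Add(Mul(5, -34), -70) = Add(-170, -70) = -240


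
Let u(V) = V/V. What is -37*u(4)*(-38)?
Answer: 1406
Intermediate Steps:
u(V) = 1
-37*u(4)*(-38) = -37*1*(-38) = -37*(-38) = 1406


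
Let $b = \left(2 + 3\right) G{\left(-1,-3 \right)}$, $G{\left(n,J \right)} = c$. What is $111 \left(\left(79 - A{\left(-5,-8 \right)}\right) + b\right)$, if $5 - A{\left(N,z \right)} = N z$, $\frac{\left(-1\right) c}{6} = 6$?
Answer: $-7326$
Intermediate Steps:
$c = -36$ ($c = \left(-6\right) 6 = -36$)
$G{\left(n,J \right)} = -36$
$A{\left(N,z \right)} = 5 - N z$
$b = -180$ ($b = \left(2 + 3\right) \left(-36\right) = 5 \left(-36\right) = -180$)
$111 \left(\left(79 - A{\left(-5,-8 \right)}\right) + b\right) = 111 \left(\left(79 - \left(5 - \left(-5\right) \left(-8\right)\right)\right) - 180\right) = 111 \left(\left(79 - \left(5 - 40\right)\right) - 180\right) = 111 \left(\left(79 - -35\right) - 180\right) = 111 \left(\left(79 + 35\right) - 180\right) = 111 \left(114 - 180\right) = 111 \left(-66\right) = -7326$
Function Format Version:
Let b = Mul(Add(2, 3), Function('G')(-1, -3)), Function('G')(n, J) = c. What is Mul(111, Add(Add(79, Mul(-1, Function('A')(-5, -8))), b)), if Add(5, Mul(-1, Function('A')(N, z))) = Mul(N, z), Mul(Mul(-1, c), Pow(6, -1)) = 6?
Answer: -7326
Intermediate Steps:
c = -36 (c = Mul(-6, 6) = -36)
Function('G')(n, J) = -36
Function('A')(N, z) = Add(5, Mul(-1, N, z)) (Function('A')(N, z) = Add(5, Mul(-1, Mul(N, z))) = Add(5, Mul(-1, N, z)))
b = -180 (b = Mul(Add(2, 3), -36) = Mul(5, -36) = -180)
Mul(111, Add(Add(79, Mul(-1, Function('A')(-5, -8))), b)) = Mul(111, Add(Add(79, Mul(-1, Add(5, Mul(-1, -5, -8)))), -180)) = Mul(111, Add(Add(79, Mul(-1, Add(5, -40))), -180)) = Mul(111, Add(Add(79, Mul(-1, -35)), -180)) = Mul(111, Add(Add(79, 35), -180)) = Mul(111, Add(114, -180)) = Mul(111, -66) = -7326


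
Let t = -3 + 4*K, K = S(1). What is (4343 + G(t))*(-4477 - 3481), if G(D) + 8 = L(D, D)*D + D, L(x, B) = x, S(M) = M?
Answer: -34513846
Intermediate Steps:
K = 1
t = 1 (t = -3 + 4*1 = -3 + 4 = 1)
G(D) = -8 + D + D² (G(D) = -8 + (D*D + D) = -8 + (D² + D) = -8 + (D + D²) = -8 + D + D²)
(4343 + G(t))*(-4477 - 3481) = (4343 + (-8 + 1 + 1²))*(-4477 - 3481) = (4343 + (-8 + 1 + 1))*(-7958) = (4343 - 6)*(-7958) = 4337*(-7958) = -34513846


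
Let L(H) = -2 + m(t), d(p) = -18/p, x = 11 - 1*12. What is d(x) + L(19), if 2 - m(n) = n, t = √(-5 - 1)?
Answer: 18 - I*√6 ≈ 18.0 - 2.4495*I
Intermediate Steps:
t = I*√6 (t = √(-6) = I*√6 ≈ 2.4495*I)
m(n) = 2 - n
x = -1 (x = 11 - 12 = -1)
L(H) = -I*√6 (L(H) = -2 + (2 - I*√6) = -I*√6)
d(x) + L(19) = -18/(-1) - I*√6 = -18*(-1) - I*√6 = 18 - I*√6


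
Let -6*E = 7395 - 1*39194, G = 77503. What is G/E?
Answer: 465018/31799 ≈ 14.624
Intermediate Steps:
E = 31799/6 (E = -(7395 - 1*39194)/6 = -(7395 - 39194)/6 = -1/6*(-31799) = 31799/6 ≈ 5299.8)
G/E = 77503/(31799/6) = 77503*(6/31799) = 465018/31799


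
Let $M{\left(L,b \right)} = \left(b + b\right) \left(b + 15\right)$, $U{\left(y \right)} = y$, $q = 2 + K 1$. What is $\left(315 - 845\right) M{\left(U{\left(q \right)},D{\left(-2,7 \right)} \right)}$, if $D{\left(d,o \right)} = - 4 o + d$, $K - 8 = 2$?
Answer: $-477000$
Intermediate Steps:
$K = 10$ ($K = 8 + 2 = 10$)
$q = 12$ ($q = 2 + 10 \cdot 1 = 2 + 10 = 12$)
$D{\left(d,o \right)} = d - 4 o$
$M{\left(L,b \right)} = 2 b \left(15 + b\right)$
$\left(315 - 845\right) M{\left(U{\left(q \right)},D{\left(-2,7 \right)} \right)} = \left(315 - 845\right) 2 \left(-2 - 28\right) \left(15 - 30\right) = - 530 \cdot 2 \left(-2 - 28\right) \left(15 - 30\right) = - 530 \cdot 2 \left(-30\right) \left(15 - 30\right) = - 530 \cdot 2 \left(-30\right) \left(-15\right) = \left(-530\right) 900 = -477000$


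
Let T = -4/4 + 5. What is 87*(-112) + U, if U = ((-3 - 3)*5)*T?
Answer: -9864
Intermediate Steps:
T = 4 (T = -4*¼ + 5 = -1 + 5 = 4)
U = -120 (U = ((-3 - 3)*5)*4 = -6*5*4 = -30*4 = -120)
87*(-112) + U = 87*(-112) - 120 = -9744 - 120 = -9864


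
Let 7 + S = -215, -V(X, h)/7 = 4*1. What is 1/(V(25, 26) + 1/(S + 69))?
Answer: -153/4285 ≈ -0.035706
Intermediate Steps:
V(X, h) = -28
S = -222 (S = -7 - 215 = -222)
1/(V(25, 26) + 1/(S + 69)) = 1/(-28 + 1/(-222 + 69)) = 1/(-28 + 1/(-153)) = 1/(-28 - 1/153) = 1/(-4285/153) = -153/4285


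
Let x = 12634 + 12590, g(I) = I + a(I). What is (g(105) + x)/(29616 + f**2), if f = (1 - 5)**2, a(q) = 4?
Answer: 25333/29872 ≈ 0.84805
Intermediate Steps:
f = 16 (f = (-4)**2 = 16)
g(I) = 4 + I (g(I) = I + 4 = 4 + I)
x = 25224
(g(105) + x)/(29616 + f**2) = ((4 + 105) + 25224)/(29616 + 16**2) = (109 + 25224)/(29616 + 256) = 25333/29872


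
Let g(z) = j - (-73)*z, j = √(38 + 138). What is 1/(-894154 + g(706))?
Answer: -105327/88750215410 - √11/177500430820 ≈ -1.1868e-6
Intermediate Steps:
j = 4*√11 (j = √176 = 4*√11 ≈ 13.266)
g(z) = 4*√11 + 73*z (g(z) = 4*√11 - (-73)*z = 4*√11 + 73*z)
1/(-894154 + g(706)) = 1/(-894154 + (4*√11 + 73*706)) = 1/(-894154 + (4*√11 + 51538)) = 1/(-894154 + (51538 + 4*√11)) = 1/(-842616 + 4*√11)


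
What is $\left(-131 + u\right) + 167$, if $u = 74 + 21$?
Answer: $131$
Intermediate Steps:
$u = 95$
$\left(-131 + u\right) + 167 = \left(-131 + 95\right) + 167 = -36 + 167 = 131$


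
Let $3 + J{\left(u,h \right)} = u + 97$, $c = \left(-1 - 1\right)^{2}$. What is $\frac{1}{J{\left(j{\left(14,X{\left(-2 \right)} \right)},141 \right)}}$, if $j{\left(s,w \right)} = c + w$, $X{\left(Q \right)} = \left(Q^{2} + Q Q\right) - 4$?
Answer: $\frac{1}{102} \approx 0.0098039$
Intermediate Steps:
$X{\left(Q \right)} = -4 + 2 Q^{2}$ ($X{\left(Q \right)} = \left(Q^{2} + Q^{2}\right) - 4 = 2 Q^{2} - 4 = -4 + 2 Q^{2}$)
$c = 4$ ($c = \left(-2\right)^{2} = 4$)
$j{\left(s,w \right)} = 4 + w$
$J{\left(u,h \right)} = 94 + u$ ($J{\left(u,h \right)} = -3 + \left(u + 97\right) = -3 + \left(97 + u\right) = 94 + u$)
$\frac{1}{J{\left(j{\left(14,X{\left(-2 \right)} \right)},141 \right)}} = \frac{1}{94 + \left(4 - \left(4 - 2 \left(-2\right)^{2}\right)\right)} = \frac{1}{94 + \left(4 + \left(-4 + 2 \cdot 4\right)\right)} = \frac{1}{94 + \left(4 + \left(-4 + 8\right)\right)} = \frac{1}{94 + \left(4 + 4\right)} = \frac{1}{94 + 8} = \frac{1}{102}$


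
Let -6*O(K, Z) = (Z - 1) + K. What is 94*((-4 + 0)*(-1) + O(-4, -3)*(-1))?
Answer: 752/3 ≈ 250.67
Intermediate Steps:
O(K, Z) = ⅙ - K/6 - Z/6 (O(K, Z) = -((Z - 1) + K)/6 = -((-1 + Z) + K)/6 = -(-1 + K + Z)/6 = ⅙ - K/6 - Z/6)
94*((-4 + 0)*(-1) + O(-4, -3)*(-1)) = 94*((-4 + 0)*(-1) + (⅙ - ⅙*(-4) - ⅙*(-3))*(-1)) = 94*(-4*(-1) + (⅙ + ⅔ + ½)*(-1)) = 94*(4 + (4/3)*(-1)) = 94*(4 - 4/3) = 94*(8/3) = 752/3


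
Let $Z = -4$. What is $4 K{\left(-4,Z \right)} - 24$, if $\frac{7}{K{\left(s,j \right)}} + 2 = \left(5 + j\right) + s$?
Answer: $- \frac{148}{5} \approx -29.6$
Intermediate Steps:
$K{\left(s,j \right)} = \frac{7}{3 + j + s}$ ($K{\left(s,j \right)} = \frac{7}{-2 + \left(\left(5 + j\right) + s\right)} = \frac{7}{-2 + \left(5 + j + s\right)} = \frac{7}{3 + j + s}$)
$4 K{\left(-4,Z \right)} - 24 = 4 \frac{7}{3 - 4 - 4} - 24 = 4 \frac{7}{-5} - 24 = 4 \cdot 7 \left(- \frac{1}{5}\right) - 24 = 4 \left(- \frac{7}{5}\right) - 24 = - \frac{28}{5} - 24 = - \frac{148}{5}$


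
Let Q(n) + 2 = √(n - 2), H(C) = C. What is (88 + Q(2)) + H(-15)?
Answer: 71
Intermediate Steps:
Q(n) = -2 + √(-2 + n) (Q(n) = -2 + √(n - 2) = -2 + √(-2 + n))
(88 + Q(2)) + H(-15) = (88 + (-2 + √(-2 + 2))) - 15 = (88 + (-2 + √0)) - 15 = (88 + (-2 + 0)) - 15 = (88 - 2) - 15 = 86 - 15 = 71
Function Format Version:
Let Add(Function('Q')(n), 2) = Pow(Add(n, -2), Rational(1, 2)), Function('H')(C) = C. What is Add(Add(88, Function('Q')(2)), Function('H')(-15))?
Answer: 71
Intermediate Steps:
Function('Q')(n) = Add(-2, Pow(Add(-2, n), Rational(1, 2))) (Function('Q')(n) = Add(-2, Pow(Add(n, -2), Rational(1, 2))) = Add(-2, Pow(Add(-2, n), Rational(1, 2))))
Add(Add(88, Function('Q')(2)), Function('H')(-15)) = Add(Add(88, Add(-2, Pow(Add(-2, 2), Rational(1, 2)))), -15) = Add(Add(88, Add(-2, Pow(0, Rational(1, 2)))), -15) = Add(Add(88, Add(-2, 0)), -15) = Add(Add(88, -2), -15) = Add(86, -15) = 71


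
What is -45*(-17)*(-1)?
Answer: -765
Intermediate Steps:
-45*(-17)*(-1) = 765*(-1) = -765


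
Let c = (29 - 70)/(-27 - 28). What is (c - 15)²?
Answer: 614656/3025 ≈ 203.19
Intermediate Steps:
c = 41/55 (c = -41/(-55) = -41*(-1/55) = 41/55 ≈ 0.74545)
(c - 15)² = (41/55 - 15)² = (-784/55)² = 614656/3025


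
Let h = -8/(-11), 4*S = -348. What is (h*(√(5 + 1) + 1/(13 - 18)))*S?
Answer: 696/55 - 696*√6/11 ≈ -142.33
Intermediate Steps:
S = -87 (S = (¼)*(-348) = -87)
h = 8/11 (h = -8*(-1/11) = 8/11 ≈ 0.72727)
(h*(√(5 + 1) + 1/(13 - 18)))*S = (8*(√(5 + 1) + 1/(13 - 18))/11)*(-87) = (8*(√6 + 1/(-5))/11)*(-87) = (8*(√6 - ⅕)/11)*(-87) = (8*(-⅕ + √6)/11)*(-87) = (-8/55 + 8*√6/11)*(-87) = 696/55 - 696*√6/11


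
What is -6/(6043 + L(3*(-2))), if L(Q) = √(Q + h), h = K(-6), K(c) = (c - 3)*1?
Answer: -18129/18258932 + 3*I*√15/18258932 ≈ -0.00099288 + 6.3634e-7*I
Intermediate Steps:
K(c) = -3 + c (K(c) = (-3 + c)*1 = -3 + c)
h = -9 (h = -3 - 6 = -9)
L(Q) = √(-9 + Q) (L(Q) = √(Q - 9) = √(-9 + Q))
-6/(6043 + L(3*(-2))) = -6/(6043 + √(-9 + 3*(-2))) = -6/(6043 + √(-9 - 6)) = -6/(6043 + √(-15)) = -6/(6043 + I*√15)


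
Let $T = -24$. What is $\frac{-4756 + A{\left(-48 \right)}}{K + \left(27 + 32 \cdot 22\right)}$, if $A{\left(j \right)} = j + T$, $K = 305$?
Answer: $- \frac{1207}{259} \approx -4.6602$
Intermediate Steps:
$A{\left(j \right)} = -24 + j$ ($A{\left(j \right)} = j - 24 = -24 + j$)
$\frac{-4756 + A{\left(-48 \right)}}{K + \left(27 + 32 \cdot 22\right)} = \frac{-4756 - 72}{305 + \left(27 + 32 \cdot 22\right)} = \frac{-4756 - 72}{305 + \left(27 + 704\right)} = - \frac{4828}{305 + 731} = - \frac{4828}{1036} = \left(-4828\right) \frac{1}{1036} = - \frac{1207}{259}$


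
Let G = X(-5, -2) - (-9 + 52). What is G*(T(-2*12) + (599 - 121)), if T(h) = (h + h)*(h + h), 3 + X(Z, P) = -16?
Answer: -172484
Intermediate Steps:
X(Z, P) = -19 (X(Z, P) = -3 - 16 = -19)
G = -62 (G = -19 - (-9 + 52) = -19 - 1*43 = -19 - 43 = -62)
T(h) = 4*h**2 (T(h) = (2*h)*(2*h) = 4*h**2)
G*(T(-2*12) + (599 - 121)) = -62*(4*(-2*12)**2 + (599 - 121)) = -62*(4*(-24)**2 + 478) = -62*(4*576 + 478) = -62*(2304 + 478) = -62*2782 = -172484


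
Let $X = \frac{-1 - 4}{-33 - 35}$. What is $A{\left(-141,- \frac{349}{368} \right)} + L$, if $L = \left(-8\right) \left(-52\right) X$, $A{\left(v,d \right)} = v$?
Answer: $- \frac{1877}{17} \approx -110.41$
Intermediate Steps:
$X = \frac{5}{68}$ ($X = - \frac{5}{-68} = \left(-5\right) \left(- \frac{1}{68}\right) = \frac{5}{68} \approx 0.073529$)
$L = \frac{520}{17}$ ($L = \left(-8\right) \left(-52\right) \frac{5}{68} = 416 \cdot \frac{5}{68} = \frac{520}{17} \approx 30.588$)
$A{\left(-141,- \frac{349}{368} \right)} + L = -141 + \frac{520}{17} = - \frac{1877}{17}$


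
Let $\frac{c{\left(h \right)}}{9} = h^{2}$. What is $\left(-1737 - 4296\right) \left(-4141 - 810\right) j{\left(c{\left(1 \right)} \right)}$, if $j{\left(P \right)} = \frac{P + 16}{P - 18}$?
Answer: $- \frac{248911525}{3} \approx -8.297 \cdot 10^{7}$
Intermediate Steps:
$c{\left(h \right)} = 9 h^{2}$
$j{\left(P \right)} = \frac{16 + P}{-18 + P}$
$\left(-1737 - 4296\right) \left(-4141 - 810\right) j{\left(c{\left(1 \right)} \right)} = \left(-1737 - 4296\right) \left(-4141 - 810\right) \frac{16 + 9 \cdot 1^{2}}{-18 + 9 \cdot 1^{2}} = \left(-6033\right) \left(-4951\right) \frac{16 + 9 \cdot 1}{-18 + 9 \cdot 1} = 29869383 \frac{16 + 9}{-18 + 9} = 29869383 \frac{1}{-9} \cdot 25 = 29869383 \left(\left(- \frac{1}{9}\right) 25\right) = 29869383 \left(- \frac{25}{9}\right) = - \frac{248911525}{3}$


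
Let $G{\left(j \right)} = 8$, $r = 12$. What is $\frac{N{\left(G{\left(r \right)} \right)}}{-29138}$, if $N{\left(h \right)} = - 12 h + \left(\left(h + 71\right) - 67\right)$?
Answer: $\frac{42}{14569} \approx 0.0028828$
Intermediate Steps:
$N{\left(h \right)} = 4 - 11 h$ ($N{\left(h \right)} = - 12 h + \left(\left(71 + h\right) - 67\right) = - 12 h + \left(4 + h\right) = 4 - 11 h$)
$\frac{N{\left(G{\left(r \right)} \right)}}{-29138} = \frac{4 - 88}{-29138} = \left(4 - 88\right) \left(- \frac{1}{29138}\right) = \left(-84\right) \left(- \frac{1}{29138}\right) = \frac{42}{14569}$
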